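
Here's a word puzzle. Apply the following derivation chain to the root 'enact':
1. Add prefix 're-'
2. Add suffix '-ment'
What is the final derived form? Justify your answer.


Step 1: Add prefix 're-' to 'enact' = 'reenact'
Step 2: Add suffix '-ment' to 'reenact' = 'reenactment'

reenactment


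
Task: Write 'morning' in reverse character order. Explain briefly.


Reverse 'morning' character by character: 'gninrom'.

gninrom


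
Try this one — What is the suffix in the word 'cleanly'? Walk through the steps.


The word 'cleanly' = 'clean' (root) + '-ly' (suffix). The suffix is '-ly'.

ly


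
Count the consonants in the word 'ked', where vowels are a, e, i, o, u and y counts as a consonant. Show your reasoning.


Consonants in 'ked': k, d = 2 consonants.

2


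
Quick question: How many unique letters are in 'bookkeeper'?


Unique letters in 'bookkeeper': {b, e, k, o, p, r} = 6 distinct letters.

6


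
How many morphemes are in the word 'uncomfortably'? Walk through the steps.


Decomposition: un- (prefix) + comfort (root) + -able (suffix) + -ly (suffix) = 4 morpheme(s)

4 morphemes


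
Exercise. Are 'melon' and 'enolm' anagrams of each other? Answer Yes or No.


Sorted letters of 'melon': 'elmno'
Sorted letters of 'enolm': 'elmno'
They match.

Yes


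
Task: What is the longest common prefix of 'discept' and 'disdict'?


Compare from the start: 3 characters match: 'dis'. Mismatch at position 4: 'c' vs 'd'.

dis


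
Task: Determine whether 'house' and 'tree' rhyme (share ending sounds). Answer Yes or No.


Rime (stressed vowel + following sounds) of 'house': -ouse = /aʊs/
Rime of 'tree': -ee = /iː/
/aʊs/ and /iː/ are different ending sounds, so the words do not rhyme.

No


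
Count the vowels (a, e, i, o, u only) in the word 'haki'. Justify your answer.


Vowels in 'haki': a, i = 2 vowels.

2


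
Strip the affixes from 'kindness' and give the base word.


Remove suffix '-ness' from 'kindness' to get root 'kind'.

kind


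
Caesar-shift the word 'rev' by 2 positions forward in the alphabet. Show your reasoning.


Shift each letter by 2: r -> t, e -> g, v -> x. Result: 'tgx'.

tgx


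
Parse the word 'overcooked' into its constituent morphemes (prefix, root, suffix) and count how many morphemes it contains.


Step 1: Identify prefix: 'over' (meaning: excessively)
Step 2: Identify root: 'cook'
Step 3: Identify suffix(es): 'ed'
Decomposition: over- (prefix: excessively) + cook (root) + -ed (suffix: past)
Total morphemes: 3

3 morphemes (over- (prefix: excessively) + cook (root) + -ed (suffix: past))


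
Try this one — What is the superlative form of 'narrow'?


Apply superlative formation (add -est): 'narrow' -> 'narrowest'.

narrowest


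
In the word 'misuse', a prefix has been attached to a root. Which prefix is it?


The word 'misuse' = 'mis' (prefix) + 'use' (root). The prefix is 'mis'.

mis


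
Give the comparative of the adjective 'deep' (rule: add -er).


Apply comparative formation (add -er): 'deep' -> 'deeper'.

deeper


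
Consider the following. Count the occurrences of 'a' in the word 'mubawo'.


Letter 'a' in 'mubawo': found at position(s) 4 = 1 occurrence(s).

1


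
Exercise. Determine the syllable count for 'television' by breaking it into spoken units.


Break 'television' into syllables: tel-e-vi-sion -> tel | e | vi | sion = 4 syllables

4 syllables


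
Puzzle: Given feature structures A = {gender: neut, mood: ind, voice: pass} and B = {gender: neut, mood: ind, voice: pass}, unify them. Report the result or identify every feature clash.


Compare features:
gender: A=neut vs B=neut -> unified: neut
mood: A=ind vs B=ind -> unified: ind
voice: A=pass vs B=pass -> unified: pass
No clashes found.

Unified: {gender: neut, mood: ind, voice: pass}


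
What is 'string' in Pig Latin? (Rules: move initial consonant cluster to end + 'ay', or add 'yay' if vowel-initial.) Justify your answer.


'string': move consonant cluster 'str' to end and add 'ay': 'ingstray'.

ingstray


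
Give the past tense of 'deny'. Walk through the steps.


Apply rule: Change -y to -ied. 'deny' becomes 'denied'.

denied


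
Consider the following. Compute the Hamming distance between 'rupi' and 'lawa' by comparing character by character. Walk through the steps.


Alignment:
Position 1: 'r' vs 'l' = DIFFER
Position 2: 'u' vs 'a' = DIFFER
Position 3: 'p' vs 'w' = DIFFER
Position 4: 'i' vs 'a' = DIFFER
Total differences: 4

4


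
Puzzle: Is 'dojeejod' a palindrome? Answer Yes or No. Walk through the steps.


Forward: 'dojeejod'
Reversed: 'dojeejod'
They are identical.

Yes


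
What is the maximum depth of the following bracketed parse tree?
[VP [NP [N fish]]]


Count bracket nesting levels:
'[' at pos 0: depth = 1
'[' at pos 4: depth = 2
'[' at pos 8: depth = 3
Maximum depth reached: 3

3


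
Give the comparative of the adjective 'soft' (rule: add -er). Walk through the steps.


Apply comparative formation (add -er): 'soft' -> 'softer'.

softer


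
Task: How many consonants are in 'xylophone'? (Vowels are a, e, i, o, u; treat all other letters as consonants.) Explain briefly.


Consonants in 'xylophone': x, y, l, p, h, n = 6 consonants.

6


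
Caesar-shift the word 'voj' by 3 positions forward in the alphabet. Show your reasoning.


Shift each letter by 3: v -> y, o -> r, j -> m. Result: 'yrm'.

yrm


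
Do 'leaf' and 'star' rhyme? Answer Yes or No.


Rime (stressed vowel + following sounds) of 'leaf': -eaf = /iːf/
Rime of 'star': -ar = /ɑːr/
/iːf/ and /ɑːr/ are different ending sounds, so the words do not rhyme.

No


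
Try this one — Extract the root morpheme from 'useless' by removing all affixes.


Remove suffix '-less' from 'useless' to get root 'use'.

use


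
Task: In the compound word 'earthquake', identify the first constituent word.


Split 'earthquake' into 'earth' + 'quake'. The first part is 'earth'.

earth


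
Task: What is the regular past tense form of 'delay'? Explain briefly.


Apply rule: Add -ed. 'delay' becomes 'delayed'.

delayed


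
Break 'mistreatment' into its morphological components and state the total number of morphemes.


Step 1: Identify prefix: 'mis' (meaning: wrongly)
Step 2: Identify root: 'treat'
Step 3: Identify suffix(es): 'ment'
Decomposition: mis- (prefix: wrongly) + treat (root) + -ment (suffix: action/result)
Total morphemes: 3

3 morphemes (mis- (prefix: wrongly) + treat (root) + -ment (suffix: action/result))


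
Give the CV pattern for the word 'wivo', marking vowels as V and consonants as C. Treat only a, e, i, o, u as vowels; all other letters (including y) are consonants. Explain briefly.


Letter mapping: w = C, i = V, v = C, o = V.

CVCV


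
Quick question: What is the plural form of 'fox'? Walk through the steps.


Apply rule: Add -es (sibilant/fricative ending). 'fox' becomes 'foxes'.

foxes


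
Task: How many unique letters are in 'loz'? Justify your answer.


Unique letters in 'loz': {l, o, z} = 3 distinct letters.

3


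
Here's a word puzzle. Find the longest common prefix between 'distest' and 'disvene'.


Compare from the start: 3 characters match: 'dis'. Mismatch at position 4: 't' vs 'v'.

dis


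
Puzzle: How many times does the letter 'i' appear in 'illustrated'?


Letter 'i' in 'illustrated': found at position(s) 1 = 1 occurrence(s).

1


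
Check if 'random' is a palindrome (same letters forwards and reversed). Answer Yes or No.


Forward: 'random'
Reversed: 'modnar'
They differ.

No


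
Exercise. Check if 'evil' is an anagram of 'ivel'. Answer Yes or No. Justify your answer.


Sorted letters of 'evil': 'eilv'
Sorted letters of 'ivel': 'eilv'
They match.

Yes


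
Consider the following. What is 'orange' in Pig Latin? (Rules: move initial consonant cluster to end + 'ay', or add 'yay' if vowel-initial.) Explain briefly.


'orange' starts with a vowel, so add 'yay': 'orangeyay'.

orangeyay


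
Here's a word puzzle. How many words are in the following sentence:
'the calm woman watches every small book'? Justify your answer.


Split into words: the | calm | woman | watches | every | small | book = 7 words.

7


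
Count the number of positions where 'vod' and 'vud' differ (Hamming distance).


Alignment:
Position 1: 'v' vs 'v' = match
Position 2: 'o' vs 'u' = DIFFER
Position 3: 'd' vs 'd' = match
Total differences: 1

1


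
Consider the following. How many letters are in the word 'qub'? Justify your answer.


Spell out 'qub' and number each letter: q(1), u(2), b(3). Total: 3 letters.

3


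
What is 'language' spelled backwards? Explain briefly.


Reverse 'language' character by character: 'egaugnal'.

egaugnal


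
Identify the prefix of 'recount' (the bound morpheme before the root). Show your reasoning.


The word 'recount' = 're' (prefix) + 'count' (root). The prefix is 're'.

re


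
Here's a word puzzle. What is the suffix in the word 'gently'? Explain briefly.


The word 'gently' = 'gentle' (root) + '-ly' (suffix). The suffix is '-ly'.

ly


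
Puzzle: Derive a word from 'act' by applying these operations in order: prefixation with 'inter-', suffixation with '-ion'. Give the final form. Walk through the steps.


Step 1: Add prefix 'inter-' to 'act' = 'interact'
Step 2: Add suffix '-ion' to 'interact' = 'interaction'

interaction


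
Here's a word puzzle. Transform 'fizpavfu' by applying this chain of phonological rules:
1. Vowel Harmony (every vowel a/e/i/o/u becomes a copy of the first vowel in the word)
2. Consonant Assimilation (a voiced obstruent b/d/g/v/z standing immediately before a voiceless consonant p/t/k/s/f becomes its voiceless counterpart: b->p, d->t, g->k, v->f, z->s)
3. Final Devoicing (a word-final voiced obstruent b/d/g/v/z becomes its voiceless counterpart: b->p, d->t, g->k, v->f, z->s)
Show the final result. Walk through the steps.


Starting form: 'fizpavfu'
Rule 1: Vowel Harmony: all vowels become 'i' (matching first vowel). 'fizpavfu' -> 'fizpivfi'
Rule 2: Consonant Assimilation: voiced obstruent before voiceless consonant becomes voiceless ('zp' -> 'sp', 'vf' -> 'ff'). 'fizpivfi' -> 'fispiffi'
Rule 3: Final Devoicing: the word ends in the vowel 'i', not a consonant. No change.
Final form: 'fispiffi'

fispiffi


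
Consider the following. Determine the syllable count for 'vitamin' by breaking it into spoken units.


Break 'vitamin' into syllables: vi-ta-min -> vi | ta | min = 3 syllables

3 syllables


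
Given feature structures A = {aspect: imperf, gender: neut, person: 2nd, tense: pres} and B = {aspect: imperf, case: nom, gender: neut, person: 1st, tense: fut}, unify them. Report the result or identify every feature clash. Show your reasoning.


Compare features:
aspect: A=imperf vs B=imperf -> unified: imperf
case: A=_ vs B=nom -> unified: nom
gender: A=neut vs B=neut -> unified: neut
person: A=2nd vs B=1st -> CLASH
tense: A=pres vs B=fut -> CLASH
Clashes detected on features 'person' (2nd vs 1st) and 'tense' (pres vs fut); unification fails.

CLASH on 'person' (2nd vs 1st) and 'tense' (pres vs fut)


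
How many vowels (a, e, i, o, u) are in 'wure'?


Vowels in 'wure': u, e = 2 vowels.

2


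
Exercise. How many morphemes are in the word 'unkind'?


Decomposition: un- (prefix) + kind (root) = 2 morpheme(s)

2 morphemes


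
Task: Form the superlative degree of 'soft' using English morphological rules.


Apply superlative formation (add -est): 'soft' -> 'softest'.

softest


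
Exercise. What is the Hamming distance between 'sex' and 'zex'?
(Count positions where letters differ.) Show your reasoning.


Alignment:
Position 1: 's' vs 'z' = DIFFER
Position 2: 'e' vs 'e' = match
Position 3: 'x' vs 'x' = match
Total differences: 1

1


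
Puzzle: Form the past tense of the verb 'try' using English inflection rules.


Apply rule: Change -y to -ied. 'try' becomes 'tried'.

tried


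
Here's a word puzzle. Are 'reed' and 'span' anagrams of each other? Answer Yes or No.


Sorted letters of 'reed': 'deer'
Sorted letters of 'span': 'anps'
They do not match.

No


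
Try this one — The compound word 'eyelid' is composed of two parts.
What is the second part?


Split 'eyelid' into 'eye' + 'lid'. The second part is 'lid'.

lid


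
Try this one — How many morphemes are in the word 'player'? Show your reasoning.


Decomposition: play (root) + -er (suffix) = 2 morpheme(s)

2 morphemes


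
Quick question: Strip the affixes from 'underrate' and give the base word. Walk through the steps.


Remove prefix 'under' from 'underrate' to get root 'rate'.

rate


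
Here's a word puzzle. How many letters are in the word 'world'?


Spell out 'world' and number each letter: w(1), o(2), r(3), l(4), d(5). Total: 5 letters.

5


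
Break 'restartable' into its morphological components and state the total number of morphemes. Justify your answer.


Step 1: Identify prefix: 're' (meaning: again)
Step 2: Identify root: 'start'
Step 3: Identify suffix(es): 'able'
Decomposition: re- (prefix: again) + start (root) + -able (suffix: capable of)
Total morphemes: 3

3 morphemes (re- (prefix: again) + start (root) + -able (suffix: capable of))


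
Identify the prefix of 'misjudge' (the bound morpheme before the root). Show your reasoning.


The word 'misjudge' = 'mis' (prefix) + 'judge' (root). The prefix is 'mis'.

mis


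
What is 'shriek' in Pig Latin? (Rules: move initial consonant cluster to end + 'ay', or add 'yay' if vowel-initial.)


'shriek': move consonant cluster 'shr' to end and add 'ay': 'iekshray'.

iekshray


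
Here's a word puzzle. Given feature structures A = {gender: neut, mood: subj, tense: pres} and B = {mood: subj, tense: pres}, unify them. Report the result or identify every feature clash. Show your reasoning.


Compare features:
gender: A=neut vs B=_ -> unified: neut
mood: A=subj vs B=subj -> unified: subj
tense: A=pres vs B=pres -> unified: pres
No clashes found.

Unified: {gender: neut, mood: subj, tense: pres}


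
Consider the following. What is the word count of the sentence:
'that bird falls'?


Split into words: that | bird | falls = 3 words.

3


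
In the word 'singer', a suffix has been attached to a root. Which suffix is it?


The word 'singer' = 'sing' (root) + '-er' (suffix). The suffix is '-er'.

er


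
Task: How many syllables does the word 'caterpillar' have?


Break 'caterpillar' into syllables: cat-er-pil-lar -> cat | er | pil | lar = 4 syllables

4 syllables


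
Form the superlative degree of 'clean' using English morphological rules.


Apply superlative formation (add -est): 'clean' -> 'cleanest'.

cleanest


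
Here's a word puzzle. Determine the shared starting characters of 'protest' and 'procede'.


Compare from the start: 3 characters match: 'pro'. Mismatch at position 4: 't' vs 'c'.

pro


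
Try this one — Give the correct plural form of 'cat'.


Apply rule: Add -s. 'cat' becomes 'cats'.

cats


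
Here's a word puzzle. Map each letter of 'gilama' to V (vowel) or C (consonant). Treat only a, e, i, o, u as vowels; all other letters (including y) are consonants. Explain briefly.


Letter mapping: g = C, i = V, l = C, a = V, m = C, a = V.

CVCVCV


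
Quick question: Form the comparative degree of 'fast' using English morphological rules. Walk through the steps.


Apply comparative formation (add -er): 'fast' -> 'faster'.

faster


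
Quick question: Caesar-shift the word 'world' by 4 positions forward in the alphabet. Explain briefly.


Shift each letter by 4: w -> a, o -> s, r -> v, l -> p, d -> h. Result: 'asvph'.

asvph


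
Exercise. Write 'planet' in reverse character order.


Reverse 'planet' character by character: 'tenalp'.

tenalp


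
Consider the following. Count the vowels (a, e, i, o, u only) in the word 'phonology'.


Vowels in 'phonology': o, o, o = 3 vowels.

3


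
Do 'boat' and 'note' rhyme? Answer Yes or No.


Rime (stressed vowel + following sounds) of 'boat': -oat = /oʊt/
Rime of 'note': -ote = /oʊt/
/oʊt/ and /oʊt/ are the same ending sound, so the words rhyme.

Yes


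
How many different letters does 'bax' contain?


Unique letters in 'bax': {a, b, x} = 3 distinct letters.

3


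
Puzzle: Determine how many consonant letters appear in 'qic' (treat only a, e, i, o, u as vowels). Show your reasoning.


Consonants in 'qic': q, c = 2 consonants.

2


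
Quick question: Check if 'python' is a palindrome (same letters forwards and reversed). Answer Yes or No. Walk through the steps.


Forward: 'python'
Reversed: 'nohtyp'
They differ.

No


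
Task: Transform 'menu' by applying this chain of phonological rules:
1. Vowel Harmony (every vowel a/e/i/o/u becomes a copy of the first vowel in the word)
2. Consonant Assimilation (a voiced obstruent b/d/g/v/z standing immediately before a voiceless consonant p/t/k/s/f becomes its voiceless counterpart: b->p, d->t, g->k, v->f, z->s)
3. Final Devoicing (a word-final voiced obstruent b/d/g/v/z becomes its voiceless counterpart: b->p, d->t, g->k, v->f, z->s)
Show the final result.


Starting form: 'menu'
Rule 1: Vowel Harmony: all vowels become 'e' (matching first vowel). 'menu' -> 'mene'
Rule 2: Consonant Assimilation: no voiced obstruent (b/d/g/v/z) stands immediately before a voiceless consonant (p/t/k/s/f). No change.
Rule 3: Final Devoicing: the word ends in the vowel 'e', not a consonant. No change.
Final form: 'mene'

mene


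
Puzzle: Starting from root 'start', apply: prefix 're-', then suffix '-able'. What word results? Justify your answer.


Step 1: Add prefix 're-' to 'start' = 'restart'
Step 2: Add suffix '-able' to 'restart' = 'restartable'

restartable


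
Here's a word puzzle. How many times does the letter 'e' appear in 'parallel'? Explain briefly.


Letter 'e' in 'parallel': found at position(s) 7 = 1 occurrence(s).

1


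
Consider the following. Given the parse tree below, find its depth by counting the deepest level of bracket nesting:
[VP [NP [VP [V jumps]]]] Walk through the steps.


Count bracket nesting levels:
'[' at pos 0: depth = 1
'[' at pos 4: depth = 2
'[' at pos 8: depth = 3
'[' at pos 12: depth = 4
Maximum depth reached: 4

4


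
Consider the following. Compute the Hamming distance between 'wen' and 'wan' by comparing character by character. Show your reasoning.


Alignment:
Position 1: 'w' vs 'w' = match
Position 2: 'e' vs 'a' = DIFFER
Position 3: 'n' vs 'n' = match
Total differences: 1

1


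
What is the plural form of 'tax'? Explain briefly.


Apply rule: Add -es (sibilant/fricative ending). 'tax' becomes 'taxes'.

taxes


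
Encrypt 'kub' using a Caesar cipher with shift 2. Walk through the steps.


Shift each letter by 2: k -> m, u -> w, b -> d. Result: 'mwd'.

mwd


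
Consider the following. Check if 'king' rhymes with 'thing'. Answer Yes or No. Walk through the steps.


Rime (stressed vowel + following sounds) of 'king': -ing = /ɪŋ/
Rime of 'thing': -ing = /ɪŋ/
/ɪŋ/ and /ɪŋ/ are the same ending sound, so the words rhyme.

Yes


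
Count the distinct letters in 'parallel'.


Unique letters in 'parallel': {a, e, l, p, r} = 5 distinct letters.

5


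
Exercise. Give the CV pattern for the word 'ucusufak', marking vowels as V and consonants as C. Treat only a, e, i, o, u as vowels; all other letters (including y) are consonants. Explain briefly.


Letter mapping: u = V, c = C, u = V, s = C, u = V, f = C, a = V, k = C.

VCVCVCVC


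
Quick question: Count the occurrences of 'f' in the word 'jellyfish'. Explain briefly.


Letter 'f' in 'jellyfish': found at position(s) 6 = 1 occurrence(s).

1


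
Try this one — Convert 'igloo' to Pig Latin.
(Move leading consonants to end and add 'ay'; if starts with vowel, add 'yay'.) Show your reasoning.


'igloo' starts with a vowel, so add 'yay': 'iglooyay'.

iglooyay


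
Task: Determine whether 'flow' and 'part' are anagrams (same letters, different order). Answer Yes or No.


Sorted letters of 'flow': 'flow'
Sorted letters of 'part': 'aprt'
They do not match.

No


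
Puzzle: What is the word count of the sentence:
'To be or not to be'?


Split into words: To | be | or | not | to | be = 6 words.

6


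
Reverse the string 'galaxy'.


Reverse 'galaxy' character by character: 'yxalag'.

yxalag


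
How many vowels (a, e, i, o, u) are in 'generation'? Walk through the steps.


Vowels in 'generation': e, e, a, i, o = 5 vowels.

5


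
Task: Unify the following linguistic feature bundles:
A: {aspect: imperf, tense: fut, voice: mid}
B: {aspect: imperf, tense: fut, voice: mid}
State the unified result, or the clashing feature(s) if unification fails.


Compare features:
aspect: A=imperf vs B=imperf -> unified: imperf
tense: A=fut vs B=fut -> unified: fut
voice: A=mid vs B=mid -> unified: mid
No clashes found.

Unified: {aspect: imperf, tense: fut, voice: mid}


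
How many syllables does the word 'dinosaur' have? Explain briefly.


Break 'dinosaur' into syllables: di-no-saur -> di | no | saur = 3 syllables

3 syllables


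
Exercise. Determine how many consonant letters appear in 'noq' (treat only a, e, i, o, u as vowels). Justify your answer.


Consonants in 'noq': n, q = 2 consonants.

2


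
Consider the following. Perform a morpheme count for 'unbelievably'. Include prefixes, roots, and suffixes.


Decomposition: un- (prefix) + believe (root) + -able (suffix) + -ly (suffix) = 4 morpheme(s)

4 morphemes


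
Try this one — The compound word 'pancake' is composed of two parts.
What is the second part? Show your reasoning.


Split 'pancake' into 'pan' + 'cake'. The second part is 'cake'.

cake


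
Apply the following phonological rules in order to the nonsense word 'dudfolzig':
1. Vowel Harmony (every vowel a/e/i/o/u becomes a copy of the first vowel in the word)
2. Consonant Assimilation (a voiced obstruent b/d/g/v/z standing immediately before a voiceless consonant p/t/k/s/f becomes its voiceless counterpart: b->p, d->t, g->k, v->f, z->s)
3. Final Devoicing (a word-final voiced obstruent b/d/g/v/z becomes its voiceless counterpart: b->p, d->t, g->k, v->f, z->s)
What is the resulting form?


Starting form: 'dudfolzig'
Rule 1: Vowel Harmony: all vowels become 'u' (matching first vowel). 'dudfolzig' -> 'dudfulzug'
Rule 2: Consonant Assimilation: voiced obstruent before voiceless consonant becomes voiceless ('df' -> 'tf'). 'dudfulzug' -> 'dutfulzug'
Rule 3: Final Devoicing: word-final voiced obstruent 'g' becomes voiceless 'k'. 'dutfulzug' -> 'dutfulzuk'
Final form: 'dutfulzuk'

dutfulzuk


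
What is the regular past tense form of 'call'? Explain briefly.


Apply rule: Add -ed. 'call' becomes 'called'.

called


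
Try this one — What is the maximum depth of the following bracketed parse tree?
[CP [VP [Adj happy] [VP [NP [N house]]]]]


Count bracket nesting levels:
'[' at pos 0: depth = 1
'[' at pos 4: depth = 2
'[' at pos 8: depth = 3
'[' at pos 20: depth = 3
'[' at pos 24: depth = 4
'[' at pos 28: depth = 5
Maximum depth reached: 5

5


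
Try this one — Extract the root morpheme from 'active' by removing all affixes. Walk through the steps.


Remove suffix '-ive' from 'active' to get root 'act'.

act


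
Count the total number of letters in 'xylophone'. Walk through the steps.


Spell out 'xylophone' and number each letter: x(1), y(2), l(3), o(4), p(5), h(6), o(7), n(8), e(9). Total: 9 letters.

9


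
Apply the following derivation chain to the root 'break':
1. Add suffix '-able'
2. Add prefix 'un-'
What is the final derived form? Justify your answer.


Step 1: Add suffix '-able' to 'break' = 'breakable'
Step 2: Add prefix 'un-' to 'breakable' = 'unbreakable'

unbreakable


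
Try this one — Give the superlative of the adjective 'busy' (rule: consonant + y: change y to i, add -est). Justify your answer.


Apply superlative formation (consonant + y: change y to i, add -est): 'busy' -> 'busiest'.

busiest


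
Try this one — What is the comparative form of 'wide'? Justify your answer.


Apply comparative formation (ends in e: add -r): 'wide' -> 'wider'.

wider


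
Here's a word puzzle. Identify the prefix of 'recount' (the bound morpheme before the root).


The word 'recount' = 're' (prefix) + 'count' (root). The prefix is 're'.

re


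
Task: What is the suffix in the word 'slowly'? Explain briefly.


The word 'slowly' = 'slow' (root) + '-ly' (suffix). The suffix is '-ly'.

ly


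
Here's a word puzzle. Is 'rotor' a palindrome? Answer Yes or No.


Forward: 'rotor'
Reversed: 'rotor'
They are identical.

Yes


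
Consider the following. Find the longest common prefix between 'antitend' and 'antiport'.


Compare from the start: 4 characters match: 'anti'. Mismatch at position 5: 't' vs 'p'.

anti


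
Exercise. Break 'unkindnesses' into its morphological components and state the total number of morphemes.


Step 1: Identify prefix: 'un' (meaning: not/reverse)
Step 2: Identify root: 'kind'
Step 3: Identify suffix(es): 'ness, es'
Decomposition: un- (prefix: not/reverse) + kind (root) + -ness (suffix: state of) + -es (plural)
Total morphemes: 4

4 morphemes (un- (prefix: not/reverse) + kind (root) + -ness (suffix: state of) + -es (plural))


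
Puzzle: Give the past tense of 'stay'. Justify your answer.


Apply rule: Add -ed. 'stay' becomes 'stayed'.

stayed


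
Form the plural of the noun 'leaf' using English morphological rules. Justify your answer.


Apply rule: Change -f to -ves. 'leaf' becomes 'leaves'.

leaves


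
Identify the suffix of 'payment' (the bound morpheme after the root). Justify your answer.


The word 'payment' = 'pay' (root) + '-ment' (suffix). The suffix is '-ment'.

ment


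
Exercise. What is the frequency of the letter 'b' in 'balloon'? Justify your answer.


Letter 'b' in 'balloon': found at position(s) 1 = 1 occurrence(s).

1


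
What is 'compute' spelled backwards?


Reverse 'compute' character by character: 'etupmoc'.

etupmoc


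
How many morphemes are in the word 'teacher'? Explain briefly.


Decomposition: teach (root) + -er (suffix) = 2 morpheme(s)

2 morphemes


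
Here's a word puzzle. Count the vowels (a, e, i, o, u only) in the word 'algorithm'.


Vowels in 'algorithm': a, o, i = 3 vowels.

3


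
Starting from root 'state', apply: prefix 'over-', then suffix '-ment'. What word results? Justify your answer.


Step 1: Add prefix 'over-' to 'state' = 'overstate'
Step 2: Add suffix '-ment' to 'overstate' = 'overstatement'

overstatement


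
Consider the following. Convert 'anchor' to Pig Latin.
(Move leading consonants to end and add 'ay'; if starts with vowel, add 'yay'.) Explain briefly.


'anchor' starts with a vowel, so add 'yay': 'anchoryay'.

anchoryay


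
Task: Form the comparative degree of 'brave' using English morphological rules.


Apply comparative formation (ends in e: add -r): 'brave' -> 'braver'.

braver


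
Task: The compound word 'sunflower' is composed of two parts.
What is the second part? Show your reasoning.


Split 'sunflower' into 'sun' + 'flower'. The second part is 'flower'.

flower


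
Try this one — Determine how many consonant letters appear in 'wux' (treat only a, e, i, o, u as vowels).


Consonants in 'wux': w, x = 2 consonants.

2


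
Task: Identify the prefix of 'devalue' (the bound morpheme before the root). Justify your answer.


The word 'devalue' = 'de' (prefix) + 'value' (root). The prefix is 'de'.

de


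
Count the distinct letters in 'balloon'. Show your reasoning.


Unique letters in 'balloon': {a, b, l, n, o} = 5 distinct letters.

5


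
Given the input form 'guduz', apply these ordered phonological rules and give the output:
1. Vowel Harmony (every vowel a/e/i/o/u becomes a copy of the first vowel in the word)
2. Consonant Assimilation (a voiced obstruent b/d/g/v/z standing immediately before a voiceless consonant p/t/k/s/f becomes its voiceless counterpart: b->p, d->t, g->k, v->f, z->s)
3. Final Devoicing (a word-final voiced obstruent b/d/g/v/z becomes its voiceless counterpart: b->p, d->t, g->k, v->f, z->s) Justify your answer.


Starting form: 'guduz'
Rule 1: Vowel Harmony: all vowels already match. No change.
Rule 2: Consonant Assimilation: no voiced obstruent (b/d/g/v/z) stands immediately before a voiceless consonant (p/t/k/s/f). No change.
Rule 3: Final Devoicing: word-final voiced obstruent 'z' becomes voiceless 's'. 'guduz' -> 'gudus'
Final form: 'gudus'

gudus


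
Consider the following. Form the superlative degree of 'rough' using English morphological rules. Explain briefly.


Apply superlative formation (add -est): 'rough' -> 'roughest'.

roughest


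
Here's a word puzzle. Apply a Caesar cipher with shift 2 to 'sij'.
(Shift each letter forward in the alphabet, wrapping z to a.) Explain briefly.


Shift each letter by 2: s -> u, i -> k, j -> l. Result: 'ukl'.

ukl


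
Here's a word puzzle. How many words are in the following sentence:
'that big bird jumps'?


Split into words: that | big | bird | jumps = 4 words.

4


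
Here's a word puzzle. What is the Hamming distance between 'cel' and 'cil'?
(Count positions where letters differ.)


Alignment:
Position 1: 'c' vs 'c' = match
Position 2: 'e' vs 'i' = DIFFER
Position 3: 'l' vs 'l' = match
Total differences: 1

1


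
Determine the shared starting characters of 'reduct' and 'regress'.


Compare from the start: 2 characters match: 're'. Mismatch at position 3: 'd' vs 'g'.

re


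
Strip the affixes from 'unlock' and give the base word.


Remove prefix 'un' from 'unlock' to get root 'lock'.

lock


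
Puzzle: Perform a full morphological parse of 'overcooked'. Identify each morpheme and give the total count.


Step 1: Identify prefix: 'over' (meaning: excessively)
Step 2: Identify root: 'cook'
Step 3: Identify suffix(es): 'ed'
Decomposition: over- (prefix: excessively) + cook (root) + -ed (suffix: past)
Total morphemes: 3

3 morphemes (over- (prefix: excessively) + cook (root) + -ed (suffix: past))


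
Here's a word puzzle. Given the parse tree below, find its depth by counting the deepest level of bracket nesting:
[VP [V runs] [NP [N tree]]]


Count bracket nesting levels:
'[' at pos 0: depth = 1
'[' at pos 4: depth = 2
'[' at pos 13: depth = 2
'[' at pos 17: depth = 3
Maximum depth reached: 3

3


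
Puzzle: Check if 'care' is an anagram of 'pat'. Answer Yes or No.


Sorted letters of 'care': 'acer'
Sorted letters of 'pat': 'apt'
They do not match.

No


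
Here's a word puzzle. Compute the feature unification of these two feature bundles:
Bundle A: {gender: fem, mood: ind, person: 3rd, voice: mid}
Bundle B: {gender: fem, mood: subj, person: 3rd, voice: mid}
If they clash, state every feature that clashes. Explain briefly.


Compare features:
gender: A=fem vs B=fem -> unified: fem
mood: A=ind vs B=subj -> CLASH
person: A=3rd vs B=3rd -> unified: 3rd
voice: A=mid vs B=mid -> unified: mid
Clash detected on feature 'mood' (ind vs subj); unification fails.

CLASH on 'mood' (ind vs subj)


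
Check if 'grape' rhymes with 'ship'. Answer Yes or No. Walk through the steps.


Rime (stressed vowel + following sounds) of 'grape': -ape = /eɪp/
Rime of 'ship': -ip = /ɪp/
/eɪp/ and /ɪp/ are different ending sounds, so the words do not rhyme.

No


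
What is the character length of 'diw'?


Spell out 'diw' and number each letter: d(1), i(2), w(3). Total: 3 letters.

3


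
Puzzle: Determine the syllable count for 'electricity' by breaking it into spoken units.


Break 'electricity' into syllables: e-lec-tric-i-ty -> e | lec | tric | i | ty = 5 syllables

5 syllables


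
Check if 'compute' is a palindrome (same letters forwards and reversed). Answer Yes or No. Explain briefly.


Forward: 'compute'
Reversed: 'etupmoc'
They differ.

No


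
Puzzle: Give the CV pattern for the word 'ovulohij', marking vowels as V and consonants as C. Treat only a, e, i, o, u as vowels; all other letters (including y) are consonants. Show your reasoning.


Letter mapping: o = V, v = C, u = V, l = C, o = V, h = C, i = V, j = C.

VCVCVCVC


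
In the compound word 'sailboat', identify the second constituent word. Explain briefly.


Split 'sailboat' into 'sail' + 'boat'. The second part is 'boat'.

boat


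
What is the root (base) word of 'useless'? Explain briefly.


Remove suffix '-less' from 'useless' to get root 'use'.

use


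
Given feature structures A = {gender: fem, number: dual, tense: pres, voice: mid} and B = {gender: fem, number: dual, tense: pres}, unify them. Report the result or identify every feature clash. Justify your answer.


Compare features:
gender: A=fem vs B=fem -> unified: fem
number: A=dual vs B=dual -> unified: dual
tense: A=pres vs B=pres -> unified: pres
voice: A=mid vs B=_ -> unified: mid
No clashes found.

Unified: {gender: fem, number: dual, tense: pres, voice: mid}


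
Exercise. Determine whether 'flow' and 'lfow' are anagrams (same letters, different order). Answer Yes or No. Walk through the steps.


Sorted letters of 'flow': 'flow'
Sorted letters of 'lfow': 'flow'
They match.

Yes


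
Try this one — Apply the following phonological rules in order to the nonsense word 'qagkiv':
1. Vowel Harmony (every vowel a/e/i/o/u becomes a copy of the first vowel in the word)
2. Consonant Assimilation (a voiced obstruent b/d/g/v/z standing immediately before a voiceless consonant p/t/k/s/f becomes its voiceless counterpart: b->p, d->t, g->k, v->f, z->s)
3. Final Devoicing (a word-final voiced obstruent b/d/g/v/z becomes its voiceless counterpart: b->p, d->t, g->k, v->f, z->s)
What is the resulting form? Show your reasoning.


Starting form: 'qagkiv'
Rule 1: Vowel Harmony: all vowels become 'a' (matching first vowel). 'qagkiv' -> 'qagkav'
Rule 2: Consonant Assimilation: voiced obstruent before voiceless consonant becomes voiceless ('gk' -> 'kk'). 'qagkav' -> 'qakkav'
Rule 3: Final Devoicing: word-final voiced obstruent 'v' becomes voiceless 'f'. 'qakkav' -> 'qakkaf'
Final form: 'qakkaf'

qakkaf


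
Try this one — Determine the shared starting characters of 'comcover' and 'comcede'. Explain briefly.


Compare from the start: 4 characters match: 'comc'. Mismatch at position 5: 'o' vs 'e'.

comc


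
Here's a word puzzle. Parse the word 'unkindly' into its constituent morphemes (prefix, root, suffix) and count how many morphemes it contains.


Step 1: Identify prefix: 'un' (meaning: not/reverse)
Step 2: Identify root: 'kind'
Step 3: Identify suffix(es): 'ly'
Decomposition: un- (prefix: not/reverse) + kind (root) + -ly (suffix: in manner of)
Total morphemes: 3

3 morphemes (un- (prefix: not/reverse) + kind (root) + -ly (suffix: in manner of))


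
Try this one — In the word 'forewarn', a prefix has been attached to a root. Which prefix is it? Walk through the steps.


The word 'forewarn' = 'fore' (prefix) + 'warn' (root). The prefix is 'fore'.

fore


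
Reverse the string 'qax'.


Reverse 'qax' character by character: 'xaq'.

xaq


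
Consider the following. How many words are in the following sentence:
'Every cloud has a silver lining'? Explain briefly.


Split into words: Every | cloud | has | a | silver | lining = 6 words.

6


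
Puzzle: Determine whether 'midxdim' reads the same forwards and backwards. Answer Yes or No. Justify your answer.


Forward: 'midxdim'
Reversed: 'midxdim'
They are identical.

Yes


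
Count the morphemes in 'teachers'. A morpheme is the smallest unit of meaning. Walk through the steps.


Decomposition: teach (root) + -er (suffix) + -s (plural) = 3 morpheme(s)

3 morphemes


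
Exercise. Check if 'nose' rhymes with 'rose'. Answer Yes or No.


Rime (stressed vowel + following sounds) of 'nose': -ose = /oʊz/
Rime of 'rose': -ose = /oʊz/
/oʊz/ and /oʊz/ are the same ending sound, so the words rhyme.

Yes


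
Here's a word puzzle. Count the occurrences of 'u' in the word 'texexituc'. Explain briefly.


Letter 'u' in 'texexituc': found at position(s) 8 = 1 occurrence(s).

1


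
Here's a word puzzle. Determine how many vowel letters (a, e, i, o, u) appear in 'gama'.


Vowels in 'gama': a, a = 2 vowels.

2


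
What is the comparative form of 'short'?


Apply comparative formation (add -er): 'short' -> 'shorter'.

shorter


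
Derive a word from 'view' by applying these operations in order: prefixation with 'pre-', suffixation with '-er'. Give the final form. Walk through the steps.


Step 1: Add prefix 'pre-' to 'view' = 'preview'
Step 2: Add suffix '-er' to 'preview' = 'previewer'

previewer


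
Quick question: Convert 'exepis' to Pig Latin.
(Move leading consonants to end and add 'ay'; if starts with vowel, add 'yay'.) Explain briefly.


'exepis' starts with a vowel, so add 'yay': 'exepisyay'.

exepisyay


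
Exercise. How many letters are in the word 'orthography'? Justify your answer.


Spell out 'orthography' and number each letter: o(1), r(2), t(3), h(4), o(5), g(6), r(7), a(8), p(9), h(10), y(11). Total: 11 letters.

11


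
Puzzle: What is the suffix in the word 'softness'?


The word 'softness' = 'soft' (root) + '-ness' (suffix). The suffix is '-ness'.

ness


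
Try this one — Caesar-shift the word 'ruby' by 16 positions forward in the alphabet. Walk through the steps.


Shift each letter by 16: r -> h, u -> k, b -> r, y -> o. Result: 'hkro'.

hkro


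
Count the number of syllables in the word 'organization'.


Break 'organization' into syllables: or-gan-i-za-tion -> or | gan | i | za | tion = 5 syllables

5 syllables


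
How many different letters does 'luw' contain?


Unique letters in 'luw': {l, u, w} = 3 distinct letters.

3


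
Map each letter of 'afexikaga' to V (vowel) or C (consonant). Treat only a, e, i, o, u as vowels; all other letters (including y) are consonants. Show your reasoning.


Letter mapping: a = V, f = C, e = V, x = C, i = V, k = C, a = V, g = C, a = V.

VCVCVCVCV


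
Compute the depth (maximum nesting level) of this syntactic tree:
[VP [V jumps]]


Count bracket nesting levels:
'[' at pos 0: depth = 1
'[' at pos 4: depth = 2
Maximum depth reached: 2

2


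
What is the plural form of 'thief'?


Apply rule: Change -f to -ves. 'thief' becomes 'thieves'.

thieves


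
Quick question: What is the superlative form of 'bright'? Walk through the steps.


Apply superlative formation (add -est): 'bright' -> 'brightest'.

brightest


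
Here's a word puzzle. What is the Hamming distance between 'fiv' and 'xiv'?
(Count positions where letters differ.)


Alignment:
Position 1: 'f' vs 'x' = DIFFER
Position 2: 'i' vs 'i' = match
Position 3: 'v' vs 'v' = match
Total differences: 1

1


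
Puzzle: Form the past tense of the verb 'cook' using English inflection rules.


Apply rule: Add -ed. 'cook' becomes 'cooked'.

cooked


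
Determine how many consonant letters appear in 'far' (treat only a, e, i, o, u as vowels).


Consonants in 'far': f, r = 2 consonants.

2


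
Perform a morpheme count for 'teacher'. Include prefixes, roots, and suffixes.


Decomposition: teach (root) + -er (suffix) = 2 morpheme(s)

2 morphemes


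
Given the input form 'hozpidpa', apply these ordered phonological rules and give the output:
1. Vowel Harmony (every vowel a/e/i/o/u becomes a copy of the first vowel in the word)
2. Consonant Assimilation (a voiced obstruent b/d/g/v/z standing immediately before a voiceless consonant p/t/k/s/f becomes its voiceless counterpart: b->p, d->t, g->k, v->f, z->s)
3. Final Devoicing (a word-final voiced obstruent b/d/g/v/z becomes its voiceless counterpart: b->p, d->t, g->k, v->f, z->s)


Starting form: 'hozpidpa'
Rule 1: Vowel Harmony: all vowels become 'o' (matching first vowel). 'hozpidpa' -> 'hozpodpo'
Rule 2: Consonant Assimilation: voiced obstruent before voiceless consonant becomes voiceless ('zp' -> 'sp', 'dp' -> 'tp'). 'hozpodpo' -> 'hospotpo'
Rule 3: Final Devoicing: the word ends in the vowel 'o', not a consonant. No change.
Final form: 'hospotpo'

hospotpo
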